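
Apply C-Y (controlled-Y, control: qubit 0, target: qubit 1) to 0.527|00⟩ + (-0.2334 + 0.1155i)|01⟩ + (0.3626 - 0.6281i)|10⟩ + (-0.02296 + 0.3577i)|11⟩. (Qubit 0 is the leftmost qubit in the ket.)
0.527|00⟩ + (-0.2334 + 0.1155i)|01⟩ + (0.3577 + 0.02296i)|10⟩ + (0.6281 + 0.3626i)|11⟩

C-Y leaves the control-|0⟩ kets |00⟩, |01⟩ unchanged and applies Y to qubit 1 on the control-|1⟩ pair (|10⟩, |11⟩).
Y = [[0, -i], [i, 0]].
With a = amp(|10⟩) = (0.3626 - 0.6281i) and b = amp(|11⟩) = (-0.02296 + 0.3577i):
new amp(|10⟩) = (-i)·b = (0.3577 + 0.02296i)
new amp(|11⟩) = (i)·a = (0.6281 + 0.3626i)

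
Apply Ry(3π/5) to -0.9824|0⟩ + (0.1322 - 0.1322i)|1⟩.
(-0.6844 + 0.107i)|0⟩ + (-0.7171 - 0.07771i)|1⟩

Ry(3π/5) = [[cos(θ/2), −sin(θ/2)], [sin(θ/2), cos(θ/2)]]; θ = 3π/5, cos(θ/2) ≈ 0.587785, sin(θ/2) ≈ 0.809017.
With a = amp(|0⟩) = -0.9824 and b = amp(|1⟩) = (0.1322 - 0.1322i):
new amp(|0⟩) = (0.587785)·a + (-0.809017)·b = (-0.6844 + 0.107i)
new amp(|1⟩) = (0.809017)·a + (0.587785)·b = (-0.7171 - 0.07771i)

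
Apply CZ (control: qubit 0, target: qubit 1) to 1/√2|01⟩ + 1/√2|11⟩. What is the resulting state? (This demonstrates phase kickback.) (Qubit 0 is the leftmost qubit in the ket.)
1/√2|01⟩ - 1/√2|11⟩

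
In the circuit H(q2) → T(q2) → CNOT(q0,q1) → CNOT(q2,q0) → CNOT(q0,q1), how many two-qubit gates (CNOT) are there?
3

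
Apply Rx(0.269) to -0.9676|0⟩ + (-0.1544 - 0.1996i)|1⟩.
(-0.9856 + 0.0207i)|0⟩ + (-0.153 - 0.06805i)|1⟩

Rx(0.269) = [[cos(θ/2), −i·sin(θ/2)], [−i·sin(θ/2), cos(θ/2)]]; θ = 0.269, cos(θ/2) ≈ 0.990969, sin(θ/2) ≈ 0.134095.
With a = amp(|0⟩) = -0.9676 and b = amp(|1⟩) = (-0.1544 - 0.1996i):
new amp(|0⟩) = (0.990969)·a + (-0.134095i)·b = (-0.9856 + 0.0207i)
new amp(|1⟩) = (-0.134095i)·a + (0.990969)·b = (-0.153 - 0.06805i)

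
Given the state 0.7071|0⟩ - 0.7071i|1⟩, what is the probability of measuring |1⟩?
0.5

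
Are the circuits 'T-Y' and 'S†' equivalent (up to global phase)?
No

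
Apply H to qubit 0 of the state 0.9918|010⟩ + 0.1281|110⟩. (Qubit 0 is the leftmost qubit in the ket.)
0.7919|010⟩ + 0.6107|110⟩

H on qubit 0 mixes each pair of kets that differ only in qubit 0: amplitudes (a, b) of (|…0…⟩, |…1…⟩) become ((a + b)/√2, (a − b)/√2). Kets absent from the input have amplitude 0.
(|010⟩, |110⟩): (a, b) = (0.9918, 0.1281) → (0.7919, 0.6107)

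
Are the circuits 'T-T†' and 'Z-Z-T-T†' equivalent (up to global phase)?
Yes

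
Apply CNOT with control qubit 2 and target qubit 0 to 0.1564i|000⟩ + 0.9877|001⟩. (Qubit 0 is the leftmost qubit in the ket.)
0.1564i|000⟩ + 0.9877|101⟩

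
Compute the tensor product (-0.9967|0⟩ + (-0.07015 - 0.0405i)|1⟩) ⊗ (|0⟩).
-0.9967|00⟩ + (-0.07015 - 0.0405i)|10⟩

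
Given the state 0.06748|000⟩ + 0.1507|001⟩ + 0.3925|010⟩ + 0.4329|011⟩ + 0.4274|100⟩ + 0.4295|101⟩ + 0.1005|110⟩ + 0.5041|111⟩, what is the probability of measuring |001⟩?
0.02271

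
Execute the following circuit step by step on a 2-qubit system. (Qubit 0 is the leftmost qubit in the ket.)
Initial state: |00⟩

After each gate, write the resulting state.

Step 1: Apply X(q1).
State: |01⟩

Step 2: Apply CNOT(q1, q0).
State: |11⟩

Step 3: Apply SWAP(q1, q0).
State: |11⟩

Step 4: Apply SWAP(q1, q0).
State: |11⟩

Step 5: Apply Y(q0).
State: -i|01⟩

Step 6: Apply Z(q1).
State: i|01⟩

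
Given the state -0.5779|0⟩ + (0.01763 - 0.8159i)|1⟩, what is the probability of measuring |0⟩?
0.334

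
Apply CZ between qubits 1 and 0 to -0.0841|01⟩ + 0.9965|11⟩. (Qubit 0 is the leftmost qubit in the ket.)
-0.0841|01⟩ - 0.9965|11⟩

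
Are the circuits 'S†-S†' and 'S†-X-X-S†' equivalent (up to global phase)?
Yes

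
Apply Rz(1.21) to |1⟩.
(0.8225 + 0.5688i)|1⟩

Rz(1.21) = [[e^(−iθ/2), 0], [0, e^(iθ/2)]] with e^(±iθ/2) = cos(θ/2) ± i·sin(θ/2); θ = 1.21, cos(θ/2) ≈ 0.822502, sin(θ/2) ≈ 0.568762.
With a = amp(|0⟩) = 0 and b = amp(|1⟩) = 1:
new amp(|0⟩) = (0.822502 - 0.568762i)·a = 0
new amp(|1⟩) = (0.822502 + 0.568762i)·b = (0.8225 + 0.5688i)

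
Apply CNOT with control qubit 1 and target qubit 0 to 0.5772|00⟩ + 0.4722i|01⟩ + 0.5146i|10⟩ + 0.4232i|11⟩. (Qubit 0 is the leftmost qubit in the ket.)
0.5772|00⟩ + 0.4232i|01⟩ + 0.5146i|10⟩ + 0.4722i|11⟩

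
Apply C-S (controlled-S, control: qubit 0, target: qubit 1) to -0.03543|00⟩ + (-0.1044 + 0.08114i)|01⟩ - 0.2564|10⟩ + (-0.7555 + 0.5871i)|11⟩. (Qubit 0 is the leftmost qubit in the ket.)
-0.03543|00⟩ + (-0.1044 + 0.08114i)|01⟩ - 0.2564|10⟩ + (-0.5871 - 0.7555i)|11⟩

C-S leaves the control-|0⟩ kets |00⟩, |01⟩ unchanged and applies S to qubit 1 on the control-|1⟩ pair (|10⟩, |11⟩).
S = [[1, 0], [0, i]].
With a = amp(|10⟩) = -0.2564 and b = amp(|11⟩) = (-0.7555 + 0.5871i):
new amp(|10⟩) = (1)·a = -0.2564
new amp(|11⟩) = (i)·b = (-0.5871 - 0.7555i)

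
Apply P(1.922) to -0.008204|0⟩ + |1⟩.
-0.008204|0⟩ + (-0.344 + 0.939i)|1⟩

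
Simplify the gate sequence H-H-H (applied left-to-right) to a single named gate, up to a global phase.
H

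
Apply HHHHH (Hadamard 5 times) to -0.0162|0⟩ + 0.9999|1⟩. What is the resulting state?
0.6956|0⟩ - 0.7185|1⟩

H² = I, so H^5 = H: a single Hadamard. With (a, b) = (-0.0162, 0.9999), H gives ((a + b)/√2, (a − b)/√2) = (0.6956, -0.7185).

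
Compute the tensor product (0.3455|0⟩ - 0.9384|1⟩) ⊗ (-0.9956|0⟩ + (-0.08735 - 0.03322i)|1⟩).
-0.344|00⟩ + (-0.03018 - 0.01148i)|01⟩ + 0.9343|10⟩ + (0.08197 + 0.03117i)|11⟩

amp(|b₁b₂…⟩) = product of the factor amplitudes for bits b₁, b₂, …; only kets whose every factor amplitude is nonzero survive.
|00⟩: (0.3455)(-0.9956) = -0.344
|01⟩: (0.3455)(-0.08735 - 0.03322i) = (-0.03018 - 0.01148i)
|10⟩: (-0.9384)(-0.9956) = 0.9343
|11⟩: (-0.9384)(-0.08735 - 0.03322i) = (0.08197 + 0.03117i)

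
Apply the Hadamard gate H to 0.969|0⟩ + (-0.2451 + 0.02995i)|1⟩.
(0.5119 + 0.02118i)|0⟩ + (0.8585 - 0.02118i)|1⟩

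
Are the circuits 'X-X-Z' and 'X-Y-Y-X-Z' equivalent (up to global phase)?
Yes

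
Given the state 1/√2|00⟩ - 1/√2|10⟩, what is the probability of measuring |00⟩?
1/2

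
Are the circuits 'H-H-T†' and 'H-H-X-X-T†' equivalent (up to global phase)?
Yes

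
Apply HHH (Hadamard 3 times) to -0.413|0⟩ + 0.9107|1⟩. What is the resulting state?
0.3519|0⟩ - 0.936|1⟩

H² = I, so H^3 = H: a single Hadamard. With (a, b) = (-0.413, 0.9107), H gives ((a + b)/√2, (a − b)/√2) = (0.3519, -0.936).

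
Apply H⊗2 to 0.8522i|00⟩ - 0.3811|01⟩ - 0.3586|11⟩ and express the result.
(-0.3699 + 0.4261i)|00⟩ + (0.3699 + 0.4261i)|01⟩ + (-0.01125 + 0.4261i)|10⟩ + (0.01125 + 0.4261i)|11⟩

H⊗2 gives amp(|y⟩) = (1/2) Σ_x (−1)^(x·y) amp(|x⟩), where x·y is the number of positions in which both x and y have a 1.
|00⟩: (0.8522i - 0.3811 - 0.3586)/2 = (-0.3699 + 0.4261i)
|01⟩: (0.8522i + 0.3811 + 0.3586)/2 = (0.3699 + 0.4261i)
|10⟩: (0.8522i - 0.3811 + 0.3586)/2 = (-0.01125 + 0.4261i)
|11⟩: (0.8522i + 0.3811 - 0.3586)/2 = (0.01125 + 0.4261i)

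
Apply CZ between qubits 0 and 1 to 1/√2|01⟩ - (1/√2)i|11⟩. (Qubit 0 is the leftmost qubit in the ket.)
1/√2|01⟩ + (1/√2)i|11⟩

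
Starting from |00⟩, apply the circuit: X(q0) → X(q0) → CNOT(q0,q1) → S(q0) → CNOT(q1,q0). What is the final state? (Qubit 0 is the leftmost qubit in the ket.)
|00⟩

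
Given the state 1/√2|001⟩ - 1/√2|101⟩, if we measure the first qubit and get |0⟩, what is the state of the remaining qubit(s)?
|01⟩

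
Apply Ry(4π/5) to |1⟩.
-0.9511|0⟩ + 0.309|1⟩

Ry(4π/5) = [[cos(θ/2), −sin(θ/2)], [sin(θ/2), cos(θ/2)]]; θ = 4π/5, cos(θ/2) ≈ 0.309017, sin(θ/2) ≈ 0.951057.
With a = amp(|0⟩) = 0 and b = amp(|1⟩) = 1:
new amp(|0⟩) = (0.309017)·a + (-0.951057)·b = -0.9511
new amp(|1⟩) = (0.951057)·a + (0.309017)·b = 0.309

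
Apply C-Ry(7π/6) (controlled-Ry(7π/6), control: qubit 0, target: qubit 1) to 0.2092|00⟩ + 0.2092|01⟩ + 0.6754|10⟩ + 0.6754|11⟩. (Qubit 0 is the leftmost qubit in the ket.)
0.2092|00⟩ + 0.2092|01⟩ - 0.8272|10⟩ + 0.4776|11⟩

C-Ry(7π/6) leaves the control-|0⟩ kets |00⟩, |01⟩ unchanged and applies Ry(7π/6) to qubit 1 on the control-|1⟩ pair (|10⟩, |11⟩).
Ry(7π/6) = [[cos(θ/2), −sin(θ/2)], [sin(θ/2), cos(θ/2)]]; θ = 7π/6, cos(θ/2) ≈ -0.258819, sin(θ/2) ≈ 0.965926.
With a = amp(|10⟩) = 0.6754 and b = amp(|11⟩) = 0.6754:
new amp(|10⟩) = (-0.258819)·a + (-0.965926)·b = -0.8272
new amp(|11⟩) = (0.965926)·a + (-0.258819)·b = 0.4776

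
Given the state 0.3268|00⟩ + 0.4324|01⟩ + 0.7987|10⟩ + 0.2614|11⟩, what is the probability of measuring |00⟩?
0.1068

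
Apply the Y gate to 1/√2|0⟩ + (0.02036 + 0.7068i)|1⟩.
(0.7068 - 0.02036i)|0⟩ + (1/√2)i|1⟩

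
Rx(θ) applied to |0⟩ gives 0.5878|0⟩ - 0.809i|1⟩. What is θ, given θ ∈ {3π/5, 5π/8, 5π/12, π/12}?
3π/5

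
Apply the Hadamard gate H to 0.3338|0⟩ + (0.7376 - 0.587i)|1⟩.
(0.7576 - 0.4151i)|0⟩ + (-0.2855 + 0.4151i)|1⟩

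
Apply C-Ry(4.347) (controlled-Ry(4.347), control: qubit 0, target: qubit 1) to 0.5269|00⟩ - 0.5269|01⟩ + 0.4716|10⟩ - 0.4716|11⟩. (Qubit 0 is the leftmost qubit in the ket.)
0.5269|00⟩ - 0.5269|01⟩ + 0.1212|10⟩ + 0.6558|11⟩

C-Ry(4.347) leaves the control-|0⟩ kets |00⟩, |01⟩ unchanged and applies Ry(4.347) to qubit 1 on the control-|1⟩ pair (|10⟩, |11⟩).
Ry(4.347) = [[cos(θ/2), −sin(θ/2)], [sin(θ/2), cos(θ/2)]]; θ = 4.347, cos(θ/2) ≈ -0.566872, sin(θ/2) ≈ 0.823806.
With a = amp(|10⟩) = 0.4716 and b = amp(|11⟩) = -0.4716:
new amp(|10⟩) = (-0.566872)·a + (-0.823806)·b = 0.1212
new amp(|11⟩) = (0.823806)·a + (-0.566872)·b = 0.6558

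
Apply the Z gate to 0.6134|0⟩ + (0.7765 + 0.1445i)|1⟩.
0.6134|0⟩ + (-0.7765 - 0.1445i)|1⟩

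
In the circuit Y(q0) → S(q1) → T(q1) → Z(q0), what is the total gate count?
4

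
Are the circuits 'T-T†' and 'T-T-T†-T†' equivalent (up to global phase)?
Yes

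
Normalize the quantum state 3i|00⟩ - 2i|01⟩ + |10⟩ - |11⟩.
0.7746i|00⟩ - 0.5164i|01⟩ + 0.2582|10⟩ - 0.2582|11⟩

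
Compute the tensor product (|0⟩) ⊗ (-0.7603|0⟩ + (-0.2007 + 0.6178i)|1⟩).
-0.7603|00⟩ + (-0.2007 + 0.6178i)|01⟩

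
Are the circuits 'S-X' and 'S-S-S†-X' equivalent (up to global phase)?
Yes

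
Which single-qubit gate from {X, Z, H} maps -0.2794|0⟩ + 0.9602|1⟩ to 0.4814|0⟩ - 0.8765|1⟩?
H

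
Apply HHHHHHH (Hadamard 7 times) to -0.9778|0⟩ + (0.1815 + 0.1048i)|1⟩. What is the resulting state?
(-0.5631 + 0.0741i)|0⟩ + (-0.8197 - 0.0741i)|1⟩

H² = I, so H^7 = H: a single Hadamard. With (a, b) = (-0.9778, (0.1815 + 0.1048i)), H gives ((a + b)/√2, (a − b)/√2) = ((-0.5631 + 0.0741i), (-0.8197 - 0.0741i)).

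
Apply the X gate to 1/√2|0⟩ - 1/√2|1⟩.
-1/√2|0⟩ + 1/√2|1⟩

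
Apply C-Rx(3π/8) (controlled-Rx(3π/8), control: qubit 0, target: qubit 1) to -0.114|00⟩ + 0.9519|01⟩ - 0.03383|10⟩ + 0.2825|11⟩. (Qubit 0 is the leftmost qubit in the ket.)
-0.114|00⟩ + 0.9519|01⟩ + (-0.02813 - 0.1569i)|10⟩ + (0.2349 + 0.01879i)|11⟩

C-Rx(3π/8) leaves the control-|0⟩ kets |00⟩, |01⟩ unchanged and applies Rx(3π/8) to qubit 1 on the control-|1⟩ pair (|10⟩, |11⟩).
Rx(3π/8) = [[cos(θ/2), −i·sin(θ/2)], [−i·sin(θ/2), cos(θ/2)]]; θ = 3π/8, cos(θ/2) ≈ 0.83147, sin(θ/2) ≈ 0.55557.
With a = amp(|10⟩) = -0.03383 and b = amp(|11⟩) = 0.2825:
new amp(|10⟩) = (0.83147)·a + (-0.55557i)·b = (-0.02813 - 0.1569i)
new amp(|11⟩) = (-0.55557i)·a + (0.83147)·b = (0.2349 + 0.01879i)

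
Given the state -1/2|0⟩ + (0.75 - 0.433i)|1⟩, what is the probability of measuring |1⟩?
0.75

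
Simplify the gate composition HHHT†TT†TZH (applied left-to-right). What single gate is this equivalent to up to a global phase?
X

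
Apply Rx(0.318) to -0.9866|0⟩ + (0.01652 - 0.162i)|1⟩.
(-0.9998 - 0.002616i)|0⟩ + (0.01631 - 0.003747i)|1⟩

Rx(0.318) = [[cos(θ/2), −i·sin(θ/2)], [−i·sin(θ/2), cos(θ/2)]]; θ = 0.318, cos(θ/2) ≈ 0.987386, sin(θ/2) ≈ 0.158331.
With a = amp(|0⟩) = -0.9866 and b = amp(|1⟩) = (0.01652 - 0.162i):
new amp(|0⟩) = (0.987386)·a + (-0.158331i)·b = (-0.9998 - 0.002616i)
new amp(|1⟩) = (-0.158331i)·a + (0.987386)·b = (0.01631 - 0.003747i)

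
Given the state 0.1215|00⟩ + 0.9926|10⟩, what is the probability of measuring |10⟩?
0.9853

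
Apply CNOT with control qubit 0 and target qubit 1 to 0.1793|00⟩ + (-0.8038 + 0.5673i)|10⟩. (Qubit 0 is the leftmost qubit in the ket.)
0.1793|00⟩ + (-0.8038 + 0.5673i)|11⟩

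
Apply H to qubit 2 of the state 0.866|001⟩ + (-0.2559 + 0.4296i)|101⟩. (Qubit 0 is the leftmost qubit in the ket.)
0.6124|000⟩ - 0.6124|001⟩ + (-0.1809 + 0.3038i)|100⟩ + (0.1809 - 0.3038i)|101⟩

H on qubit 2 mixes each pair of kets that differ only in qubit 2: amplitudes (a, b) of (|…0…⟩, |…1…⟩) become ((a + b)/√2, (a − b)/√2). Kets absent from the input have amplitude 0.
(|000⟩, |001⟩): (a, b) = (0, 0.866) → (0.6124, -0.6124)
(|100⟩, |101⟩): (a, b) = (0, (-0.2559 + 0.4296i)) → ((-0.1809 + 0.3038i), (0.1809 - 0.3038i))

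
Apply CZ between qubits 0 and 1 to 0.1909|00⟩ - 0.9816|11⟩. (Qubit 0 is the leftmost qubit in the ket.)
0.1909|00⟩ + 0.9816|11⟩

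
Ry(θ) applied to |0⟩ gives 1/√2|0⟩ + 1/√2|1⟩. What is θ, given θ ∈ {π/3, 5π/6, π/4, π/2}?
π/2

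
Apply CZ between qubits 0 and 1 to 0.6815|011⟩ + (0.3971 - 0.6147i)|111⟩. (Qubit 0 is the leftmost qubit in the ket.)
0.6815|011⟩ + (-0.3971 + 0.6147i)|111⟩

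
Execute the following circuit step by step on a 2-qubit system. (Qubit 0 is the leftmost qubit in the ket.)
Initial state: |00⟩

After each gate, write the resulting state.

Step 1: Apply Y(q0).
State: i|10⟩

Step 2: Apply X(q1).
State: i|11⟩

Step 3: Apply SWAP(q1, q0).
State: i|11⟩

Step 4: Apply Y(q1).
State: |10⟩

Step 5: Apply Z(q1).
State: |10⟩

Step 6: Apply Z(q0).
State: -|10⟩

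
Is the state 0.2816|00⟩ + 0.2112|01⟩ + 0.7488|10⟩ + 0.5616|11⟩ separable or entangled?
Separable

Writing the state as a|00⟩ + b|01⟩ + c|10⟩ + d|11⟩, it is a product state iff ad − bc = 0.
Here (a, b, c, d) = (0.2816, 0.2112, 0.7488, 0.5616): ad − bc = (0.2816)(0.5616) − (0.2112)(0.7488) = 0, so the state is separable.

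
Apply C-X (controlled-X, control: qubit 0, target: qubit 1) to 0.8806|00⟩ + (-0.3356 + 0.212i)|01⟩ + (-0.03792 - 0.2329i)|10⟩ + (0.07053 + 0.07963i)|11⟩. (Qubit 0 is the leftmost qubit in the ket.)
0.8806|00⟩ + (-0.3356 + 0.212i)|01⟩ + (0.07053 + 0.07963i)|10⟩ + (-0.03792 - 0.2329i)|11⟩

C-X leaves the control-|0⟩ kets |00⟩, |01⟩ unchanged and applies X to qubit 1 on the control-|1⟩ pair (|10⟩, |11⟩).
X = [[0, 1], [1, 0]].
With a = amp(|10⟩) = (-0.03792 - 0.2329i) and b = amp(|11⟩) = (0.07053 + 0.07963i):
new amp(|10⟩) = (1)·b = (0.07053 + 0.07963i)
new amp(|11⟩) = (1)·a = (-0.03792 - 0.2329i)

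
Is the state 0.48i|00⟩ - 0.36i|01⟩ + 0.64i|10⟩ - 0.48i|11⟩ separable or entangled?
Separable

Writing the state as a|00⟩ + b|01⟩ + c|10⟩ + d|11⟩, it is a product state iff ad − bc = 0.
Here (a, b, c, d) = (0.48i, -0.36i, 0.64i, -0.48i): ad − bc = (0.48i)(-0.48i) − (-0.36i)(0.64i) = 0, so the state is separable.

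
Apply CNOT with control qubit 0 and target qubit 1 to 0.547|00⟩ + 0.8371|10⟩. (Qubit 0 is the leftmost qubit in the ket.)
0.547|00⟩ + 0.8371|11⟩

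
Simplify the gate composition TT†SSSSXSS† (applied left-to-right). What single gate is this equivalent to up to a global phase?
X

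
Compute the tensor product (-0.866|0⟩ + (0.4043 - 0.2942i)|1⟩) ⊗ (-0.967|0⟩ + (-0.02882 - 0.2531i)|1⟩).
0.8374|00⟩ + (0.02496 + 0.2192i)|01⟩ + (-0.391 + 0.2845i)|10⟩ + (-0.08611 - 0.09385i)|11⟩

amp(|b₁b₂…⟩) = product of the factor amplitudes for bits b₁, b₂, …; only kets whose every factor amplitude is nonzero survive.
|00⟩: (-0.866)(-0.967) = 0.8374
|01⟩: (-0.866)(-0.02882 - 0.2531i) = (0.02496 + 0.2192i)
|10⟩: (0.4043 - 0.2942i)(-0.967) = (-0.391 + 0.2845i)
|11⟩: (0.4043 - 0.2942i)(-0.02882 - 0.2531i) = (-0.08611 - 0.09385i)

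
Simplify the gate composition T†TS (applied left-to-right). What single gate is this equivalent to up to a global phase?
S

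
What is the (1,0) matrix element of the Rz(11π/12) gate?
0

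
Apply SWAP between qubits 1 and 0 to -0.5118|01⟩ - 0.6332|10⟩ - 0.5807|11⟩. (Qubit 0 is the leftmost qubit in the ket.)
-0.6332|01⟩ - 0.5118|10⟩ - 0.5807|11⟩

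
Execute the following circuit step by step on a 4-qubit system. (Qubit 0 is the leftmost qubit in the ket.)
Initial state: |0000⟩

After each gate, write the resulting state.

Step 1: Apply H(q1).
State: 1/√2|0000⟩ + 1/√2|0100⟩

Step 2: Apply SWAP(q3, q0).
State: 1/√2|0000⟩ + 1/√2|0100⟩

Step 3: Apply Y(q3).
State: (1/√2)i|0001⟩ + (1/√2)i|0101⟩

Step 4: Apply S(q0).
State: (1/√2)i|0001⟩ + (1/√2)i|0101⟩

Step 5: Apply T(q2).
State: (1/√2)i|0001⟩ + (1/√2)i|0101⟩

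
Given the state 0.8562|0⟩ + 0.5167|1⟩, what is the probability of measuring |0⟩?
0.7331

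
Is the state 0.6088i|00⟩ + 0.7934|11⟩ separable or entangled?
Entangled

Writing the state as a|00⟩ + b|01⟩ + c|10⟩ + d|11⟩, it is a product state iff ad − bc = 0.
Here (a, b, c, d) = (0.6088i, 0, 0, 0.7934): ad − bc = (0.6088i)(0.7934) − (0)(0) = 0.483i ≠ 0, so the state is entangled.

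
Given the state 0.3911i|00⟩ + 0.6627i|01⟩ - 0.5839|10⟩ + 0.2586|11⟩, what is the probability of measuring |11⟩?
0.06687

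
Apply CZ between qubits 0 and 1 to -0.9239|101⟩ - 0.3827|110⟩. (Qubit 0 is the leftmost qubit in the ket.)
-0.9239|101⟩ + 0.3827|110⟩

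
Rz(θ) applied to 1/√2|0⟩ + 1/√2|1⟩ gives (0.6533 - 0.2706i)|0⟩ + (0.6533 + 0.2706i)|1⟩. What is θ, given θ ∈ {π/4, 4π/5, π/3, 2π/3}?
π/4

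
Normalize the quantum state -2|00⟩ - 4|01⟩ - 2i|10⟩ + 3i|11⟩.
-0.3482|00⟩ - 0.6963|01⟩ - 0.3482i|10⟩ + 0.5222i|11⟩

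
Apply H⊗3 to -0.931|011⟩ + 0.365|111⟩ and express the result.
-0.2001|000⟩ + 0.2001|001⟩ + 0.2001|010⟩ - 0.2001|011⟩ - 0.4582|100⟩ + 0.4582|101⟩ + 0.4582|110⟩ - 0.4582|111⟩

H⊗3 gives amp(|y⟩) = (1/2√2) Σ_x (−1)^(x·y) amp(|x⟩), where x·y is the number of positions in which both x and y have a 1.
|000⟩: (-0.931 + 0.365)/(2√2) = -0.2001
|001⟩: (0.931 - 0.365)/(2√2) = 0.2001
|010⟩: (0.931 - 0.365)/(2√2) = 0.2001
|011⟩: (-0.931 + 0.365)/(2√2) = -0.2001
|100⟩: (-0.931 - 0.365)/(2√2) = -0.4582
|101⟩: (0.931 + 0.365)/(2√2) = 0.4582
|110⟩: (0.931 + 0.365)/(2√2) = 0.4582
|111⟩: (-0.931 - 0.365)/(2√2) = -0.4582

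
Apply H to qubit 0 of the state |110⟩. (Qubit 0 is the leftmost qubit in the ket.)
1/√2|010⟩ - 1/√2|110⟩

H on qubit 0 mixes each pair of kets that differ only in qubit 0: amplitudes (a, b) of (|…0…⟩, |…1…⟩) become ((a + b)/√2, (a − b)/√2). Kets absent from the input have amplitude 0.
(|010⟩, |110⟩): (a, b) = (0, 1) → (1/√2, -1/√2)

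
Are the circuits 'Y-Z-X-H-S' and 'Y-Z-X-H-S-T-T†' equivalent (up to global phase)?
Yes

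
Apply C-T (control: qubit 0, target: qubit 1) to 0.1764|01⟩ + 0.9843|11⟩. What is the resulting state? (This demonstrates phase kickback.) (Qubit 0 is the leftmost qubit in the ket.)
0.1764|01⟩ + (0.696 + 0.696i)|11⟩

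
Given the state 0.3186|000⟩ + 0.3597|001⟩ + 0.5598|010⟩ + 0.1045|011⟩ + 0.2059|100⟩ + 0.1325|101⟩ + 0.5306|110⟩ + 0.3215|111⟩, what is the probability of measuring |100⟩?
0.04239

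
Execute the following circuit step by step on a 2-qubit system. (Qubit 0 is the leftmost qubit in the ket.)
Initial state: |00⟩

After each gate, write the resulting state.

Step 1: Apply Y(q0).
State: i|10⟩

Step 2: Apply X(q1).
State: i|11⟩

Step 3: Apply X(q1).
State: i|10⟩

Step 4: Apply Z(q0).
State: -i|10⟩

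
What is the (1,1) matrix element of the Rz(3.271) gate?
(-0.06466 + 0.9979i)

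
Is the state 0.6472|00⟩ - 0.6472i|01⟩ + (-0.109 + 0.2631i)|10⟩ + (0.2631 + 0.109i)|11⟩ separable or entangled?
Separable

Writing the state as a|00⟩ + b|01⟩ + c|10⟩ + d|11⟩, it is a product state iff ad − bc = 0.
Here (a, b, c, d) = (0.6472, -0.6472i, (-0.109 + 0.2631i), (0.2631 + 0.109i)): ad − bc = (0.6472)(0.2631 + 0.109i) − (-0.6472i)(-0.109 + 0.2631i) = 0, so the state is separable.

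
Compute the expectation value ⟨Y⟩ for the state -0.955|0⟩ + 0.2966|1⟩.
0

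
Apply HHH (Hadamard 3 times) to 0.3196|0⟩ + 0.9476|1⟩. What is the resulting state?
0.896|0⟩ - 0.4441|1⟩

H² = I, so H^3 = H: a single Hadamard. With (a, b) = (0.3196, 0.9476), H gives ((a + b)/√2, (a − b)/√2) = (0.896, -0.4441).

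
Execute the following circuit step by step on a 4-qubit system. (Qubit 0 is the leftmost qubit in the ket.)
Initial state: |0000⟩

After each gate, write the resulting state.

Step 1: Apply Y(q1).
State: i|0100⟩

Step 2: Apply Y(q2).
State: -|0110⟩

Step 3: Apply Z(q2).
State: |0110⟩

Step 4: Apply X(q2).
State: |0100⟩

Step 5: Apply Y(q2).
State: i|0110⟩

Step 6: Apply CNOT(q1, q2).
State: i|0100⟩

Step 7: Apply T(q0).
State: i|0100⟩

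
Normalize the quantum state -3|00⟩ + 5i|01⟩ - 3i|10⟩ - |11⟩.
-0.4523|00⟩ + 0.7538i|01⟩ - 0.4523i|10⟩ - 0.1508|11⟩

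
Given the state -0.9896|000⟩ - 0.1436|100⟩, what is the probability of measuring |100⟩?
0.02062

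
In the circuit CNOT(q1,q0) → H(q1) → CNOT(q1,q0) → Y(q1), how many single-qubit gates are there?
2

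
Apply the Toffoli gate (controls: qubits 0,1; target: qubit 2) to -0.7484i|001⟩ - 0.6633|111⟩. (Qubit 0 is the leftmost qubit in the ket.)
-0.7484i|001⟩ - 0.6633|110⟩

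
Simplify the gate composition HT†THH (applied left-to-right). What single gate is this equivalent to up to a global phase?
H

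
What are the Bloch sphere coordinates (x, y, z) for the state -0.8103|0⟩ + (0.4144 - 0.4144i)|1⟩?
(-0.6716, 0.6716, 0.3131)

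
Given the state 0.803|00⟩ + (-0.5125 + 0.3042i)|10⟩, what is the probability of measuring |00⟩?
0.6448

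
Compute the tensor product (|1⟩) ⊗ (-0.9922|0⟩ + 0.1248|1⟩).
-0.9922|10⟩ + 0.1248|11⟩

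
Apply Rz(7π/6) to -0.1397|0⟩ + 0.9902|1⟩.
(0.03616 + 0.1349i)|0⟩ + (-0.2563 + 0.9565i)|1⟩

Rz(7π/6) = [[e^(−iθ/2), 0], [0, e^(iθ/2)]] with e^(±iθ/2) = cos(θ/2) ± i·sin(θ/2); θ = 7π/6, cos(θ/2) ≈ -0.258819, sin(θ/2) ≈ 0.965926.
With a = amp(|0⟩) = -0.1397 and b = amp(|1⟩) = 0.9902:
new amp(|0⟩) = (-0.258819 - 0.965926i)·a = (0.03616 + 0.1349i)
new amp(|1⟩) = (-0.258819 + 0.965926i)·b = (-0.2563 + 0.9565i)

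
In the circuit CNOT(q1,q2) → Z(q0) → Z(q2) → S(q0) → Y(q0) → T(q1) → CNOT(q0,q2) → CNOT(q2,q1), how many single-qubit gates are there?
5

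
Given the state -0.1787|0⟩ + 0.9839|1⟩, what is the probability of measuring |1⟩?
0.9681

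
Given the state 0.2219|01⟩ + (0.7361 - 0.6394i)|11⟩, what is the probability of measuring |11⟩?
0.9507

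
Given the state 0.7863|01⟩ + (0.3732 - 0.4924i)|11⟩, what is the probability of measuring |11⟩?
0.3817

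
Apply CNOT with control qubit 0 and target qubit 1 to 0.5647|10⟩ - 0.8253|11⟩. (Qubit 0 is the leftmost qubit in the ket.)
-0.8253|10⟩ + 0.5647|11⟩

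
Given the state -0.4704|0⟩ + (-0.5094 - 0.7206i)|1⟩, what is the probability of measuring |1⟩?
0.7788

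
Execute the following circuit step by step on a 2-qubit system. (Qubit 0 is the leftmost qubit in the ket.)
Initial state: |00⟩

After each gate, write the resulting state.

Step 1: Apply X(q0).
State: |10⟩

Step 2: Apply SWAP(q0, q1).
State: |01⟩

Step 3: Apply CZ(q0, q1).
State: |01⟩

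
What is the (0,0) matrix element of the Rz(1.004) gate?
(0.8766 - 0.4812i)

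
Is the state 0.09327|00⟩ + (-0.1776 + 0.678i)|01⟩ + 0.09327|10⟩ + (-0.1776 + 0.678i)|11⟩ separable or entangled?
Separable

Writing the state as a|00⟩ + b|01⟩ + c|10⟩ + d|11⟩, it is a product state iff ad − bc = 0.
Here (a, b, c, d) = (0.09327, (-0.1776 + 0.678i), 0.09327, (-0.1776 + 0.678i)): ad − bc = (0.09327)(-0.1776 + 0.678i) − (-0.1776 + 0.678i)(0.09327) = 0, so the state is separable.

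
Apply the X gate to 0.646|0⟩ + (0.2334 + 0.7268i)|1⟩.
(0.2334 + 0.7268i)|0⟩ + 0.646|1⟩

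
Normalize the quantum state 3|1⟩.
|1⟩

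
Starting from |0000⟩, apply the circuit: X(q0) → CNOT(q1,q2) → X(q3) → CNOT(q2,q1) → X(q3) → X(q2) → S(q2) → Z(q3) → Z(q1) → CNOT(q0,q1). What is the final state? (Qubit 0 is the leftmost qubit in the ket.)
i|1110⟩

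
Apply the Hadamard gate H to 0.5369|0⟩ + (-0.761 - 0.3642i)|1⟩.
(-0.1585 - 0.2575i)|0⟩ + (0.9178 + 0.2575i)|1⟩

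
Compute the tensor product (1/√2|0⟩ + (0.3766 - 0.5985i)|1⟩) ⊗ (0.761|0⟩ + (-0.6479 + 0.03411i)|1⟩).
0.5381|00⟩ + (-0.4581 + 0.02412i)|01⟩ + (0.2866 - 0.4555i)|10⟩ + (-0.2236 + 0.4006i)|11⟩

amp(|b₁b₂…⟩) = product of the factor amplitudes for bits b₁, b₂, …; only kets whose every factor amplitude is nonzero survive.
|00⟩: (1/√2)(0.761) = 0.5381
|01⟩: (1/√2)(-0.6479 + 0.03411i) = (-0.4581 + 0.02412i)
|10⟩: (0.3766 - 0.5985i)(0.761) = (0.2866 - 0.4555i)
|11⟩: (0.3766 - 0.5985i)(-0.6479 + 0.03411i) = (-0.2236 + 0.4006i)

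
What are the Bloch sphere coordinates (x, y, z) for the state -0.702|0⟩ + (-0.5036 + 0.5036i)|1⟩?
(0.7071, -0.7071, -0.01442)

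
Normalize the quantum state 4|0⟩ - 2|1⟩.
0.8944|0⟩ - 1/√5|1⟩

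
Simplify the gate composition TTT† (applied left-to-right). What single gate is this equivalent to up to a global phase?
T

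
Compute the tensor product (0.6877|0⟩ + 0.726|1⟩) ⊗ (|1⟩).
0.6877|01⟩ + 0.726|11⟩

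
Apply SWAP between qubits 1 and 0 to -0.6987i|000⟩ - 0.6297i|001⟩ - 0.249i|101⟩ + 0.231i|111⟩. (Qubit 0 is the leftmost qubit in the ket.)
-0.6987i|000⟩ - 0.6297i|001⟩ - 0.249i|011⟩ + 0.231i|111⟩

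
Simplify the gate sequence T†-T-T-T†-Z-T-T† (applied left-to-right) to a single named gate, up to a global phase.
Z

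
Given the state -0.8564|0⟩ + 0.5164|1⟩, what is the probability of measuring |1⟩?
0.2667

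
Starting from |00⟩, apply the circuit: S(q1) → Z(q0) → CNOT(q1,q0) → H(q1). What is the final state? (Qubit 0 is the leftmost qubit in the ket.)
1/√2|00⟩ + 1/√2|01⟩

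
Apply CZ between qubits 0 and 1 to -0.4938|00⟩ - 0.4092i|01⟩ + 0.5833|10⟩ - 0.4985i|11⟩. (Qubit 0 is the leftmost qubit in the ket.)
-0.4938|00⟩ - 0.4092i|01⟩ + 0.5833|10⟩ + 0.4985i|11⟩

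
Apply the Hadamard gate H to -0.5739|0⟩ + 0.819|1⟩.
0.1733|0⟩ - 0.9849|1⟩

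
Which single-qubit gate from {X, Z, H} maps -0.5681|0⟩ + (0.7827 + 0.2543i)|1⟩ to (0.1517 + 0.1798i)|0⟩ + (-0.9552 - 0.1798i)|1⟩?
H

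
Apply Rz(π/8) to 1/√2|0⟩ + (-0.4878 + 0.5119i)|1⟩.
(0.6935 - 0.1379i)|0⟩ + (-0.5783 + 0.4069i)|1⟩

Rz(π/8) = [[e^(−iθ/2), 0], [0, e^(iθ/2)]] with e^(±iθ/2) = cos(θ/2) ± i·sin(θ/2); θ = π/8, cos(θ/2) ≈ 0.980785, sin(θ/2) ≈ 0.19509.
With a = amp(|0⟩) = 1/√2 and b = amp(|1⟩) = (-0.4878 + 0.5119i):
new amp(|0⟩) = (0.980785 - 0.19509i)·a = (0.6935 - 0.1379i)
new amp(|1⟩) = (0.980785 + 0.19509i)·b = (-0.5783 + 0.4069i)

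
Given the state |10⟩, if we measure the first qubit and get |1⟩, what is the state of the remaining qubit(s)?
|0⟩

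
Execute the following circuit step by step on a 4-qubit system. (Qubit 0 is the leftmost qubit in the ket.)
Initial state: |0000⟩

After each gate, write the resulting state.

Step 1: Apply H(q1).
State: 1/√2|0000⟩ + 1/√2|0100⟩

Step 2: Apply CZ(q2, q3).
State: 1/√2|0000⟩ + 1/√2|0100⟩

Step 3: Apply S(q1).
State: 1/√2|0000⟩ + (1/√2)i|0100⟩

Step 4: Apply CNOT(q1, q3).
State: 1/√2|0000⟩ + (1/√2)i|0101⟩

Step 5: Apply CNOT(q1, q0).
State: 1/√2|0000⟩ + (1/√2)i|1101⟩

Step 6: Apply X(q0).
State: (1/√2)i|0101⟩ + 1/√2|1000⟩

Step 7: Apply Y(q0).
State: -(1/√2)i|0000⟩ - 1/√2|1101⟩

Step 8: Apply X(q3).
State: -(1/√2)i|0001⟩ - 1/√2|1100⟩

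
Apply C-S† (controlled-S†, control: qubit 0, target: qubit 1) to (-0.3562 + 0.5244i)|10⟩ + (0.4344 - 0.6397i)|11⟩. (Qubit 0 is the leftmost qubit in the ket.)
(-0.3562 + 0.5244i)|10⟩ + (-0.6397 - 0.4344i)|11⟩

C-S† leaves the control-|0⟩ kets |00⟩, |01⟩ unchanged and applies S† to qubit 1 on the control-|1⟩ pair (|10⟩, |11⟩).
S† = [[1, 0], [0, -i]].
With a = amp(|10⟩) = (-0.3562 + 0.5244i) and b = amp(|11⟩) = (0.4344 - 0.6397i):
new amp(|10⟩) = (1)·a = (-0.3562 + 0.5244i)
new amp(|11⟩) = (-i)·b = (-0.6397 - 0.4344i)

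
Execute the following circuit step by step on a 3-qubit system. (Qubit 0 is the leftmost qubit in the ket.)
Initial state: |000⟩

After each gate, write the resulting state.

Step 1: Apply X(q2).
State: |001⟩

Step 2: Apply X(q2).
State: |000⟩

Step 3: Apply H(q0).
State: 1/√2|000⟩ + 1/√2|100⟩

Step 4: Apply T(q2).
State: 1/√2|000⟩ + 1/√2|100⟩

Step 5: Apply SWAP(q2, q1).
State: 1/√2|000⟩ + 1/√2|100⟩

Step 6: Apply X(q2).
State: 1/√2|001⟩ + 1/√2|101⟩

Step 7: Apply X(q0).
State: 1/√2|001⟩ + 1/√2|101⟩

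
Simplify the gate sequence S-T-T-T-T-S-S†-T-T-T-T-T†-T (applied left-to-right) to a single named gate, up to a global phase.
S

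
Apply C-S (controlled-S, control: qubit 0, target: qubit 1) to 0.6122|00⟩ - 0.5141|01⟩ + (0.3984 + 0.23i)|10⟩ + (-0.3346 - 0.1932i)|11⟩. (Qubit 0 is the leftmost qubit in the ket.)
0.6122|00⟩ - 0.5141|01⟩ + (0.3984 + 0.23i)|10⟩ + (0.1932 - 0.3346i)|11⟩

C-S leaves the control-|0⟩ kets |00⟩, |01⟩ unchanged and applies S to qubit 1 on the control-|1⟩ pair (|10⟩, |11⟩).
S = [[1, 0], [0, i]].
With a = amp(|10⟩) = (0.3984 + 0.23i) and b = amp(|11⟩) = (-0.3346 - 0.1932i):
new amp(|10⟩) = (1)·a = (0.3984 + 0.23i)
new amp(|11⟩) = (i)·b = (0.1932 - 0.3346i)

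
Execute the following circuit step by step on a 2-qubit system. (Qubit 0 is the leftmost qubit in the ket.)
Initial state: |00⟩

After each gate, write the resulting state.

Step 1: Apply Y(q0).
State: i|10⟩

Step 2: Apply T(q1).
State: i|10⟩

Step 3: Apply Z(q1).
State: i|10⟩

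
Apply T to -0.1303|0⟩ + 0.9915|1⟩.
-0.1303|0⟩ + (0.7011 + 0.7011i)|1⟩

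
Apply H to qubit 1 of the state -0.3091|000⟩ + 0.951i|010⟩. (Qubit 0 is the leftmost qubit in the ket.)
(-0.2186 + 0.6725i)|000⟩ + (-0.2186 - 0.6725i)|010⟩

H on qubit 1 mixes each pair of kets that differ only in qubit 1: amplitudes (a, b) of (|…0…⟩, |…1…⟩) become ((a + b)/√2, (a − b)/√2). Kets absent from the input have amplitude 0.
(|000⟩, |010⟩): (a, b) = (-0.3091, 0.951i) → ((-0.2186 + 0.6725i), (-0.2186 - 0.6725i))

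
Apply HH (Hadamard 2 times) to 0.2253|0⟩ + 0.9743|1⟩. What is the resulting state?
0.2253|0⟩ + 0.9743|1⟩

H² = I, so an even number of Hadamards cancels: H^2 = I and the state is unchanged.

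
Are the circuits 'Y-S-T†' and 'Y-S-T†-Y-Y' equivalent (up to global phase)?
Yes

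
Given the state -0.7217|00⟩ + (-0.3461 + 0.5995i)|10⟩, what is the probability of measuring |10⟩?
0.4792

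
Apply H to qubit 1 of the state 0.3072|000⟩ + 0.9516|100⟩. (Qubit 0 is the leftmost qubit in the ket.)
0.2172|000⟩ + 0.2172|010⟩ + 0.6729|100⟩ + 0.6729|110⟩

H on qubit 1 mixes each pair of kets that differ only in qubit 1: amplitudes (a, b) of (|…0…⟩, |…1…⟩) become ((a + b)/√2, (a − b)/√2). Kets absent from the input have amplitude 0.
(|000⟩, |010⟩): (a, b) = (0.3072, 0) → (0.2172, 0.2172)
(|100⟩, |110⟩): (a, b) = (0.9516, 0) → (0.6729, 0.6729)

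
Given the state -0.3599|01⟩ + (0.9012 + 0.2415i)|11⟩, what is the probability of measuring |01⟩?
0.1295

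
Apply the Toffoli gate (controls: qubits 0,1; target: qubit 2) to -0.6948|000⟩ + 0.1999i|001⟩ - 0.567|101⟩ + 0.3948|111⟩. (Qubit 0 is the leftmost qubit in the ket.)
-0.6948|000⟩ + 0.1999i|001⟩ - 0.567|101⟩ + 0.3948|110⟩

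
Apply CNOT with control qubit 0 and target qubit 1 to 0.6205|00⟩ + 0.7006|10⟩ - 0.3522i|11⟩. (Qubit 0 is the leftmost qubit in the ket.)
0.6205|00⟩ - 0.3522i|10⟩ + 0.7006|11⟩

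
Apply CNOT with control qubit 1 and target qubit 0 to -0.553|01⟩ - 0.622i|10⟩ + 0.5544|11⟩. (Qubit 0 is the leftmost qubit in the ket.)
0.5544|01⟩ - 0.622i|10⟩ - 0.553|11⟩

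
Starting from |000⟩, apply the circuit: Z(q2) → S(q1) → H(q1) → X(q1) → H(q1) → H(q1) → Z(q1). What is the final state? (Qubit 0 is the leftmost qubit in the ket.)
1/√2|000⟩ - 1/√2|010⟩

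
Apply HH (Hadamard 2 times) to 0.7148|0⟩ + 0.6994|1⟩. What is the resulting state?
0.7148|0⟩ + 0.6994|1⟩

H² = I, so an even number of Hadamards cancels: H^2 = I and the state is unchanged.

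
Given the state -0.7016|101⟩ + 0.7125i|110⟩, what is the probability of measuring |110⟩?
0.5077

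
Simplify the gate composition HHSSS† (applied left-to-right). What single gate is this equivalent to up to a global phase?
S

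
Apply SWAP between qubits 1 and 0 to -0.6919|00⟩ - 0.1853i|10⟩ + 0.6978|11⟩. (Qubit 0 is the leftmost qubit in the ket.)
-0.6919|00⟩ - 0.1853i|01⟩ + 0.6978|11⟩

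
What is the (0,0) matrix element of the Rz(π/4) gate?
(0.9239 - 0.3827i)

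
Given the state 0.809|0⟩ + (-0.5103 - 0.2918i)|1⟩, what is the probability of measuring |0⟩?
0.6545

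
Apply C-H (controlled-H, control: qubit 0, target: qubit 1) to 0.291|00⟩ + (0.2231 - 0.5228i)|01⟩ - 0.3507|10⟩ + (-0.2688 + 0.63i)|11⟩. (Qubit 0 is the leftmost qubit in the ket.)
0.291|00⟩ + (0.2231 - 0.5228i)|01⟩ + (-0.4381 + 0.4455i)|10⟩ + (-0.05791 - 0.4455i)|11⟩

C-H leaves the control-|0⟩ kets |00⟩, |01⟩ unchanged and applies H to qubit 1 on the control-|1⟩ pair (|10⟩, |11⟩).
H = [[1/√2, 1/√2], [1/√2, -1/√2]].
With a = amp(|10⟩) = -0.3507 and b = amp(|11⟩) = (-0.2688 + 0.63i):
new amp(|10⟩) = (1/√2)·a + (1/√2)·b = (-0.4381 + 0.4455i)
new amp(|11⟩) = (1/√2)·a + (-1/√2)·b = (-0.05791 - 0.4455i)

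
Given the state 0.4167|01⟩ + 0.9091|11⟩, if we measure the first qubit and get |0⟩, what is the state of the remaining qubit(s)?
|1⟩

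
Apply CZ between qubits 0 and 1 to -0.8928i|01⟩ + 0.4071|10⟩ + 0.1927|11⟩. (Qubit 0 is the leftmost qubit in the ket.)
-0.8928i|01⟩ + 0.4071|10⟩ - 0.1927|11⟩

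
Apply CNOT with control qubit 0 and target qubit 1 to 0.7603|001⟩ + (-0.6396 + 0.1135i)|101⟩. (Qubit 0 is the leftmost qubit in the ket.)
0.7603|001⟩ + (-0.6396 + 0.1135i)|111⟩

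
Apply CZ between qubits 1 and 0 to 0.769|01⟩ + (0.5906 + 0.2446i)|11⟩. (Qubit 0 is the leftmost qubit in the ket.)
0.769|01⟩ + (-0.5906 - 0.2446i)|11⟩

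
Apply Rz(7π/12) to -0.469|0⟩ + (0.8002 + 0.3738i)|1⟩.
(-0.2855 + 0.3721i)|0⟩ + (0.1906 + 0.8624i)|1⟩

Rz(7π/12) = [[e^(−iθ/2), 0], [0, e^(iθ/2)]] with e^(±iθ/2) = cos(θ/2) ± i·sin(θ/2); θ = 7π/12, cos(θ/2) ≈ 0.608761, sin(θ/2) ≈ 0.793353.
With a = amp(|0⟩) = -0.469 and b = amp(|1⟩) = (0.8002 + 0.3738i):
new amp(|0⟩) = (0.608761 - 0.793353i)·a = (-0.2855 + 0.3721i)
new amp(|1⟩) = (0.608761 + 0.793353i)·b = (0.1906 + 0.8624i)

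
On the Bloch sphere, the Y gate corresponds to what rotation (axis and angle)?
Rotation by π around the y-axis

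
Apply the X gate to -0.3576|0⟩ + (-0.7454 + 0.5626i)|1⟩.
(-0.7454 + 0.5626i)|0⟩ - 0.3576|1⟩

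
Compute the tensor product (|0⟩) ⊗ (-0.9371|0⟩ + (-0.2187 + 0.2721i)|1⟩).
-0.9371|00⟩ + (-0.2187 + 0.2721i)|01⟩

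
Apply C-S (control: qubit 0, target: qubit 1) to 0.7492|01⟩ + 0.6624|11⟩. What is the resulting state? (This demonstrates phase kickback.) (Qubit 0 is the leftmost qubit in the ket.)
0.7492|01⟩ + 0.6624i|11⟩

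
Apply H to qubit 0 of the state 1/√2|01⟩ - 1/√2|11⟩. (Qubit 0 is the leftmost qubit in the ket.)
|11⟩

H on qubit 0 mixes each pair of kets that differ only in qubit 0: amplitudes (a, b) of (|…0…⟩, |…1…⟩) become ((a + b)/√2, (a − b)/√2). Kets absent from the input have amplitude 0.
(|01⟩, |11⟩): (a, b) = (1/√2, -1/√2) → (0, 1)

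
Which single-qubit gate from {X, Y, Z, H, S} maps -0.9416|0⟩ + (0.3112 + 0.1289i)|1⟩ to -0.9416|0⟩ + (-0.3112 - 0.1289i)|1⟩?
Z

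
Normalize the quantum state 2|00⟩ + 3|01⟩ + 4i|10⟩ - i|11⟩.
0.3651|00⟩ + 0.5477|01⟩ + 0.7303i|10⟩ - 0.1826i|11⟩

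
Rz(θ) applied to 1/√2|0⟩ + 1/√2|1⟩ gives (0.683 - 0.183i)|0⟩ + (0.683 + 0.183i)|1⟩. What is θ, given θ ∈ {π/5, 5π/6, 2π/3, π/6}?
π/6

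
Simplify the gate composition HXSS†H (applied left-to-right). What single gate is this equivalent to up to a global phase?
Z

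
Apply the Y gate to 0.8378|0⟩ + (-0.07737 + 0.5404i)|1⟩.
(0.5404 + 0.07737i)|0⟩ + 0.8378i|1⟩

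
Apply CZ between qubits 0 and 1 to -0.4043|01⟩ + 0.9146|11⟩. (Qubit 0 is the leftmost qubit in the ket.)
-0.4043|01⟩ - 0.9146|11⟩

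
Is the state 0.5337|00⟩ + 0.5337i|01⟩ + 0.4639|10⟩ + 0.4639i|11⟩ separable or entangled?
Separable

Writing the state as a|00⟩ + b|01⟩ + c|10⟩ + d|11⟩, it is a product state iff ad − bc = 0.
Here (a, b, c, d) = (0.5337, 0.5337i, 0.4639, 0.4639i): ad − bc = (0.5337)(0.4639i) − (0.5337i)(0.4639) = 0, so the state is separable.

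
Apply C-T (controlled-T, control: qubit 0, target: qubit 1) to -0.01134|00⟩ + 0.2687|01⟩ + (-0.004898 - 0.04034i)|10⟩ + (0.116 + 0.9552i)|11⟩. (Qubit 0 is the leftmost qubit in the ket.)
-0.01134|00⟩ + 0.2687|01⟩ + (-0.004898 - 0.04034i)|10⟩ + (-0.5934 + 0.7575i)|11⟩

C-T leaves the control-|0⟩ kets |00⟩, |01⟩ unchanged and applies T to qubit 1 on the control-|1⟩ pair (|10⟩, |11⟩).
T = [[1, 0], [0, (1/√2 + (1/√2)i)]].
With a = amp(|10⟩) = (-0.004898 - 0.04034i) and b = amp(|11⟩) = (0.116 + 0.9552i):
new amp(|10⟩) = (1)·a = (-0.004898 - 0.04034i)
new amp(|11⟩) = (1/√2 + (1/√2)i)·b = (-0.5934 + 0.7575i)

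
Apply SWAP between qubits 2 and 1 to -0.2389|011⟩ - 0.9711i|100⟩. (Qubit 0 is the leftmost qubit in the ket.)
-0.2389|011⟩ - 0.9711i|100⟩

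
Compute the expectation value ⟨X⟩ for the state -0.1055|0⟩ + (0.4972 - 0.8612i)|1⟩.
-0.1049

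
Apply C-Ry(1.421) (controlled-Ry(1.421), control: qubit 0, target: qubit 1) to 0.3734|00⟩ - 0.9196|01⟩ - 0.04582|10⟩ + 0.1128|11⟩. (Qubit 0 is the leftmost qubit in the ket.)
0.3734|00⟩ - 0.9196|01⟩ - 0.1083|10⟩ + 0.05562|11⟩

C-Ry(1.421) leaves the control-|0⟩ kets |00⟩, |01⟩ unchanged and applies Ry(1.421) to qubit 1 on the control-|1⟩ pair (|10⟩, |11⟩).
Ry(1.421) = [[cos(θ/2), −sin(θ/2)], [sin(θ/2), cos(θ/2)]]; θ = 1.421, cos(θ/2) ≈ 0.758036, sin(θ/2) ≈ 0.652213.
With a = amp(|10⟩) = -0.04582 and b = amp(|11⟩) = 0.1128:
new amp(|10⟩) = (0.758036)·a + (-0.652213)·b = -0.1083
new amp(|11⟩) = (0.652213)·a + (0.758036)·b = 0.05562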